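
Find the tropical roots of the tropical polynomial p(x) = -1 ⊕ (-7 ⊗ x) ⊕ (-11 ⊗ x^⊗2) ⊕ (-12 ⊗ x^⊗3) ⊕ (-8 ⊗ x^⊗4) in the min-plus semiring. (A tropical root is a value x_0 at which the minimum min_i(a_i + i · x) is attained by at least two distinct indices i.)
Roots: {-4, 1, 4, 6}

Each tropical root is a break point of the lower envelope of the lines y = a_i + i · x (there are 5 lines, with slopes 0, 1, ..., 4). Only the lines that attain the minimum somewhere contribute to roots; other lines are dominated. Here the surviving (envelope) indices are i = 4, i = 3, i = 2, i = 1, i = 0.
Intersections between consecutive envelope lines give the roots: for adjacent envelope indices i < j the intersection is x = (a_i − a_j) / (j − i). Reading off the sorted break points: {-4, 1, 4, 6}.
Verification: at each break x_0, at least two indices attain the minimum of min_i(a_i + i · x_0).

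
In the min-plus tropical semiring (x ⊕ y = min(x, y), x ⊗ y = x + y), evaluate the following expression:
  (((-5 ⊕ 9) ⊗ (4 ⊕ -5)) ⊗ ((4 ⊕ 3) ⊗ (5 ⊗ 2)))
(((-5 ⊕ 9) ⊗ (4 ⊕ -5)) ⊗ ((4 ⊕ 3) ⊗ (5 ⊗ 2))) = 0

Expand innermost to outermost. Recall ⊕ takes the minimum of its arguments and ⊗ takes their sum. Working out the expression (((-5 ⊕ 9) ⊗ (4 ⊕ -5)) ⊗ ((4 ⊕ 3) ⊗ (5 ⊗ 2))) gives 0.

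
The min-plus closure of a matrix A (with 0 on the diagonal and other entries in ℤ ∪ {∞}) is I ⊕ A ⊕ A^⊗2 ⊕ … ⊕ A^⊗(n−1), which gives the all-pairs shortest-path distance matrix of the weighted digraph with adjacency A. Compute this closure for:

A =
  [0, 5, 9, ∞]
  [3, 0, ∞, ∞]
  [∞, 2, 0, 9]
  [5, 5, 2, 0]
Closure =
  [0, 5, 9, 18]
  [3, 0, 12, 21]
  [5, 2, 0, 9]
  [5, 4, 2, 0]

This is the Floyd-Warshall all-pairs shortest-path computation. For each intermediate vertex k = 0, 1, …, 3, update dist[i][j] ← min(dist[i][j], dist[i][k] + dist[k][j]). The final matrix gives, for each (i, j), the minimum total weight of any directed path from i to j (possibly empty when i = j).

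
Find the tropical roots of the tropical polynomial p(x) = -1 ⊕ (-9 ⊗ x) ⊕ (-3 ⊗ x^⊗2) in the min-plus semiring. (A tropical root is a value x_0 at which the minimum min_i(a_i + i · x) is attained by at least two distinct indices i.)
Roots: {-6, 8}

Each tropical root is a break point of the lower envelope of the lines y = a_i + i · x (there are 3 lines, with slopes 0, 1, ..., 2). Only the lines that attain the minimum somewhere contribute to roots; other lines are dominated. Here the surviving (envelope) indices are i = 2, i = 1, i = 0.
Intersections between consecutive envelope lines give the roots: for adjacent envelope indices i < j the intersection is x = (a_i − a_j) / (j − i). Reading off the sorted break points: {-6, 8}.
Verification: at each break x_0, at least two indices attain the minimum of min_i(a_i + i · x_0).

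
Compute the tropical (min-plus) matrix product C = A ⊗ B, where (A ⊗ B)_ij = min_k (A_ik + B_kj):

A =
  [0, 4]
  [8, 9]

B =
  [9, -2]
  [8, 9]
A ⊗ B =
  [9, -2]
  [17, 6]

Apply the min-plus product entry-by-entry:
  C[0][0] = min over k of (A[0][0] + B[0][0] = 0 + 9 = 9, A[0][1] + B[1][0] = 4 + 8 = 12) = 9 (attained at k = 0)
  C[0][1] = min over k of (A[0][0] + B[0][1] = 0 + -2 = -2, A[0][1] + B[1][1] = 4 + 9 = 13) = -2 (attained at k = 0)
  C[1][0] = min over k of (A[1][0] + B[0][0] = 8 + 9 = 17, A[1][1] + B[1][0] = 9 + 8 = 17) = 17 (attained at k = 0)
  C[1][1] = min over k of (A[1][0] + B[0][1] = 8 + -2 = 6, A[1][1] + B[1][1] = 9 + 9 = 18) = 6 (attained at k = 0)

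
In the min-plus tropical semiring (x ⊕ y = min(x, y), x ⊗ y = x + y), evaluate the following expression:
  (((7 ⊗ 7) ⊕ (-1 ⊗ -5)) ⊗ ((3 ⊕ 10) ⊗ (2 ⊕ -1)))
(((7 ⊗ 7) ⊕ (-1 ⊗ -5)) ⊗ ((3 ⊕ 10) ⊗ (2 ⊕ -1))) = -4

Expand innermost to outermost. Recall ⊕ takes the minimum of its arguments and ⊗ takes their sum. Working out the expression (((7 ⊗ 7) ⊕ (-1 ⊗ -5)) ⊗ ((3 ⊕ 10) ⊗ (2 ⊕ -1))) gives -4.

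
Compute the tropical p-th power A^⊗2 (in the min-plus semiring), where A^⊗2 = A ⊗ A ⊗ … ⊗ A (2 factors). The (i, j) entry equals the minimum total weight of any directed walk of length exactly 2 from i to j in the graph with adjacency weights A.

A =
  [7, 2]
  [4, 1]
A^⊗2 =
  [6, 3]
  [5, 2]

Each entry (A^⊗2)_ij equals the minimum over all length-2 walks i = v_0 → v_1 → … → v_2 = j of Σ_t A[v_t][v_{t+1}]. For example, for (i, j) = (0, 1) we minimise over 2 possible intermediate vertex sequences; the minimum is 3, attained along the walk 0 → 1 → 1.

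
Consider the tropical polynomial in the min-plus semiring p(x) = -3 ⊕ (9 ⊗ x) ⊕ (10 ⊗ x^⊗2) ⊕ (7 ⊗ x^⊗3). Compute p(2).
p(2) = -3

A tropical monomial a ⊗ x^⊗i evaluates to a + i · x. Evaluating each term at x = 2:
  Term 0 contributes -3 + 0 · 2 = -3
  Term 1 contributes 9 + 1 · 2 = 11
  Term 2 contributes 10 + 2 · 2 = 14
  Term 3 contributes 7 + 3 · 2 = 13
p(2) = ⊕ of these = min[-3, 11, 14, 13] = -3.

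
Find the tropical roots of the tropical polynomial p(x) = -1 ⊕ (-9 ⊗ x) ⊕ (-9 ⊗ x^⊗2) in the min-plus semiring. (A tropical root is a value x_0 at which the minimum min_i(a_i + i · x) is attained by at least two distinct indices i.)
Roots: {0, 8}

Each tropical root is a break point of the lower envelope of the lines y = a_i + i · x (there are 3 lines, with slopes 0, 1, ..., 2). Only the lines that attain the minimum somewhere contribute to roots; other lines are dominated. Here the surviving (envelope) indices are i = 2, i = 1, i = 0.
Intersections between consecutive envelope lines give the roots: for adjacent envelope indices i < j the intersection is x = (a_i − a_j) / (j − i). Reading off the sorted break points: {0, 8}.
Verification: at each break x_0, at least two indices attain the minimum of min_i(a_i + i · x_0).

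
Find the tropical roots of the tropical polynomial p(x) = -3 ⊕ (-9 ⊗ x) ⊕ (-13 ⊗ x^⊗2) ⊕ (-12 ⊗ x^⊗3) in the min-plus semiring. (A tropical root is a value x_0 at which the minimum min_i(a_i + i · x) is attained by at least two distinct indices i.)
Roots: {-1, 4, 6}

Each tropical root is a break point of the lower envelope of the lines y = a_i + i · x (there are 4 lines, with slopes 0, 1, ..., 3). Only the lines that attain the minimum somewhere contribute to roots; other lines are dominated. Here the surviving (envelope) indices are i = 3, i = 2, i = 1, i = 0.
Intersections between consecutive envelope lines give the roots: for adjacent envelope indices i < j the intersection is x = (a_i − a_j) / (j − i). Reading off the sorted break points: {-1, 4, 6}.
Verification: at each break x_0, at least two indices attain the minimum of min_i(a_i + i · x_0).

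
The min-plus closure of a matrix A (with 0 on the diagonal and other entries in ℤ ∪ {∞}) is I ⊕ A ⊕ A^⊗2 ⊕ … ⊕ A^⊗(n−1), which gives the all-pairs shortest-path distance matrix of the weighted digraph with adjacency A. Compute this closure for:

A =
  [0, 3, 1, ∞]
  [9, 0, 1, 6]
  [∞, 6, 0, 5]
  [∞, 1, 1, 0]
Closure =
  [0, 3, 1, 6]
  [9, 0, 1, 6]
  [15, 6, 0, 5]
  [10, 1, 1, 0]

This is the Floyd-Warshall all-pairs shortest-path computation. For each intermediate vertex k = 0, 1, …, 3, update dist[i][j] ← min(dist[i][j], dist[i][k] + dist[k][j]). The final matrix gives, for each (i, j), the minimum total weight of any directed path from i to j (possibly empty when i = j).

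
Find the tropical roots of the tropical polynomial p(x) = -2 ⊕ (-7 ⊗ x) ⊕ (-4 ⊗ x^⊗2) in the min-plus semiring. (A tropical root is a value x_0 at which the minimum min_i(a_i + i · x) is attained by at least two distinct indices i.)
Roots: {-3, 5}

Each tropical root is a break point of the lower envelope of the lines y = a_i + i · x (there are 3 lines, with slopes 0, 1, ..., 2). Only the lines that attain the minimum somewhere contribute to roots; other lines are dominated. Here the surviving (envelope) indices are i = 2, i = 1, i = 0.
Intersections between consecutive envelope lines give the roots: for adjacent envelope indices i < j the intersection is x = (a_i − a_j) / (j − i). Reading off the sorted break points: {-3, 5}.
Verification: at each break x_0, at least two indices attain the minimum of min_i(a_i + i · x_0).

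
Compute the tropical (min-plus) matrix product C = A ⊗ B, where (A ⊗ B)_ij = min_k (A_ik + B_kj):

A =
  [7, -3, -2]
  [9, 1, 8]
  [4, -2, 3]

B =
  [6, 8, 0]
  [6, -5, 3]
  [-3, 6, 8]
A ⊗ B =
  [-5, -8, 0]
  [5, -4, 4]
  [0, -7, 1]

Apply the min-plus product entry-by-entry:
  C[0][0] = min over k of (A[0][0] + B[0][0] = 7 + 6 = 13, A[0][1] + B[1][0] = -3 + 6 = 3, A[0][2] + B[2][0] = -2 + -3 = -5) = -5 (attained at k = 2)
  C[0][1] = min over k of (A[0][0] + B[0][1] = 7 + 8 = 15, A[0][1] + B[1][1] = -3 + -5 = -8, A[0][2] + B[2][1] = -2 + 6 = 4) = -8 (attained at k = 1)
  C[0][2] = min over k of (A[0][0] + B[0][2] = 7 + 0 = 7, A[0][1] + B[1][2] = -3 + 3 = 0, A[0][2] + B[2][2] = -2 + 8 = 6) = 0 (attained at k = 1)
  C[1][0] = min over k of (A[1][0] + B[0][0] = 9 + 6 = 15, A[1][1] + B[1][0] = 1 + 6 = 7, A[1][2] + B[2][0] = 8 + -3 = 5) = 5 (attained at k = 2)
  C[1][1] = min over k of (A[1][0] + B[0][1] = 9 + 8 = 17, A[1][1] + B[1][1] = 1 + -5 = -4, A[1][2] + B[2][1] = 8 + 6 = 14) = -4 (attained at k = 1)
  C[1][2] = min over k of (A[1][0] + B[0][2] = 9 + 0 = 9, A[1][1] + B[1][2] = 1 + 3 = 4, A[1][2] + B[2][2] = 8 + 8 = 16) = 4 (attained at k = 1)
  C[2][0] = min over k of (A[2][0] + B[0][0] = 4 + 6 = 10, A[2][1] + B[1][0] = -2 + 6 = 4, A[2][2] + B[2][0] = 3 + -3 = 0) = 0 (attained at k = 2)
  C[2][1] = min over k of (A[2][0] + B[0][1] = 4 + 8 = 12, A[2][1] + B[1][1] = -2 + -5 = -7, A[2][2] + B[2][1] = 3 + 6 = 9) = -7 (attained at k = 1)
  C[2][2] = min over k of (A[2][0] + B[0][2] = 4 + 0 = 4, A[2][1] + B[1][2] = -2 + 3 = 1, A[2][2] + B[2][2] = 3 + 8 = 11) = 1 (attained at k = 1)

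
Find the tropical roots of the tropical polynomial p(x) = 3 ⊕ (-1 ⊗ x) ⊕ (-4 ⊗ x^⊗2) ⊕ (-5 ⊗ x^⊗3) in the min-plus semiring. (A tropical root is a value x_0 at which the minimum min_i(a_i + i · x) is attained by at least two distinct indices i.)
Roots: {1, 3, 4}

Each tropical root is a break point of the lower envelope of the lines y = a_i + i · x (there are 4 lines, with slopes 0, 1, ..., 3). Only the lines that attain the minimum somewhere contribute to roots; other lines are dominated. Here the surviving (envelope) indices are i = 3, i = 2, i = 1, i = 0.
Intersections between consecutive envelope lines give the roots: for adjacent envelope indices i < j the intersection is x = (a_i − a_j) / (j − i). Reading off the sorted break points: {1, 3, 4}.
Verification: at each break x_0, at least two indices attain the minimum of min_i(a_i + i · x_0).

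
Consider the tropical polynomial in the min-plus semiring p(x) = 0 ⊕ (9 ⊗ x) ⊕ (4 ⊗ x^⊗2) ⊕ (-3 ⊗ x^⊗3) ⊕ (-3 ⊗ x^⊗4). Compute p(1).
p(1) = 0

A tropical monomial a ⊗ x^⊗i evaluates to a + i · x. Evaluating each term at x = 1:
  Term 0 contributes 0 + 0 · 1 = 0
  Term 1 contributes 9 + 1 · 1 = 10
  Term 2 contributes 4 + 2 · 1 = 6
  Term 3 contributes -3 + 3 · 1 = 0
  Term 4 contributes -3 + 4 · 1 = 1
p(1) = ⊕ of these = min[0, 10, 6, 0, 1] = 0.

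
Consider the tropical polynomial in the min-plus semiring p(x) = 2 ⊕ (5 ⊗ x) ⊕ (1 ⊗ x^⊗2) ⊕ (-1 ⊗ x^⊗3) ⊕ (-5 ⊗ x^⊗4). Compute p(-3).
p(-3) = -17

A tropical monomial a ⊗ x^⊗i evaluates to a + i · x. Evaluating each term at x = -3:
  Term 0 contributes 2 + 0 · -3 = 2
  Term 1 contributes 5 + 1 · -3 = 2
  Term 2 contributes 1 + 2 · -3 = -5
  Term 3 contributes -1 + 3 · -3 = -10
  Term 4 contributes -5 + 4 · -3 = -17
p(-3) = ⊕ of these = min[2, 2, -5, -10, -17] = -17.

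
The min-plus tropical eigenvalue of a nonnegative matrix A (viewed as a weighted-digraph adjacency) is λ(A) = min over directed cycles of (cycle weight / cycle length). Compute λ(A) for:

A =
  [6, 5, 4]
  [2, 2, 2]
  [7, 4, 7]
λ(A) = 2

Enumerate directed cycles and compute their means (weight / length). Sample:
  cycle 0 → 0: weight = 6, length = 1, mean = 6/1 ≈ 6.000
  cycle 1 → 1: weight = 2, length = 1, mean = 2/1 ≈ 2.000
  cycle 2 → 2: weight = 7, length = 1, mean = 7/1 ≈ 7.000
  cycle 0 → 1 → 0: weight = 7, length = 2, mean = 7/2 ≈ 3.500
  cycle 0 → 2 → 0: weight = 11, length = 2, mean = 11/2 ≈ 5.500
  cycle 1 → 0 → 1: weight = 7, length = 2, mean = 7/2 ≈ 3.500
Minimum mean = 2.000, attained e.g. along the cycle 1 → 1 with weight 2 and length 1. So λ(A) = 2/1 = 2.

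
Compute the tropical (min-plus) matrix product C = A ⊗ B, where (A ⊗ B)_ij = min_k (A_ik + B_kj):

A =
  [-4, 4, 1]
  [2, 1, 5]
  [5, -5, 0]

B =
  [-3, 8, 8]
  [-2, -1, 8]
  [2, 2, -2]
A ⊗ B =
  [-7, 3, -1]
  [-1, 0, 3]
  [-7, -6, -2]

Apply the min-plus product entry-by-entry:
  C[0][0] = min over k of (A[0][0] + B[0][0] = -4 + -3 = -7, A[0][1] + B[1][0] = 4 + -2 = 2, A[0][2] + B[2][0] = 1 + 2 = 3) = -7 (attained at k = 0)
  C[0][1] = min over k of (A[0][0] + B[0][1] = -4 + 8 = 4, A[0][1] + B[1][1] = 4 + -1 = 3, A[0][2] + B[2][1] = 1 + 2 = 3) = 3 (attained at k = 1)
  C[0][2] = min over k of (A[0][0] + B[0][2] = -4 + 8 = 4, A[0][1] + B[1][2] = 4 + 8 = 12, A[0][2] + B[2][2] = 1 + -2 = -1) = -1 (attained at k = 2)
  C[1][0] = min over k of (A[1][0] + B[0][0] = 2 + -3 = -1, A[1][1] + B[1][0] = 1 + -2 = -1, A[1][2] + B[2][0] = 5 + 2 = 7) = -1 (attained at k = 0)
  C[1][1] = min over k of (A[1][0] + B[0][1] = 2 + 8 = 10, A[1][1] + B[1][1] = 1 + -1 = 0, A[1][2] + B[2][1] = 5 + 2 = 7) = 0 (attained at k = 1)
  C[1][2] = min over k of (A[1][0] + B[0][2] = 2 + 8 = 10, A[1][1] + B[1][2] = 1 + 8 = 9, A[1][2] + B[2][2] = 5 + -2 = 3) = 3 (attained at k = 2)
  C[2][0] = min over k of (A[2][0] + B[0][0] = 5 + -3 = 2, A[2][1] + B[1][0] = -5 + -2 = -7, A[2][2] + B[2][0] = 0 + 2 = 2) = -7 (attained at k = 1)
  C[2][1] = min over k of (A[2][0] + B[0][1] = 5 + 8 = 13, A[2][1] + B[1][1] = -5 + -1 = -6, A[2][2] + B[2][1] = 0 + 2 = 2) = -6 (attained at k = 1)
  C[2][2] = min over k of (A[2][0] + B[0][2] = 5 + 8 = 13, A[2][1] + B[1][2] = -5 + 8 = 3, A[2][2] + B[2][2] = 0 + -2 = -2) = -2 (attained at k = 2)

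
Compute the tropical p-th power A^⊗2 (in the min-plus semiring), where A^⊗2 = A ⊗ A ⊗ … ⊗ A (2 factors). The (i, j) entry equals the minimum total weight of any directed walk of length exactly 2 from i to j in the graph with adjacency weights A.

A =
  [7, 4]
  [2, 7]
A^⊗2 =
  [6, 11]
  [9, 6]

Each entry (A^⊗2)_ij equals the minimum over all length-2 walks i = v_0 → v_1 → … → v_2 = j of Σ_t A[v_t][v_{t+1}]. For example, for (i, j) = (0, 1) we minimise over 2 possible intermediate vertex sequences; the minimum is 11, attained along the walk 0 → 0 → 1.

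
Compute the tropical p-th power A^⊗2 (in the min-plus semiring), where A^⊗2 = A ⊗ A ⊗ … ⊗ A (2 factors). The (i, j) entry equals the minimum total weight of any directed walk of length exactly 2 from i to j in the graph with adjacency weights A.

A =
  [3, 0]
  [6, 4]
A^⊗2 =
  [6, 3]
  [9, 6]

Each entry (A^⊗2)_ij equals the minimum over all length-2 walks i = v_0 → v_1 → … → v_2 = j of Σ_t A[v_t][v_{t+1}]. For example, for (i, j) = (0, 1) we minimise over 2 possible intermediate vertex sequences; the minimum is 3, attained along the walk 0 → 0 → 1.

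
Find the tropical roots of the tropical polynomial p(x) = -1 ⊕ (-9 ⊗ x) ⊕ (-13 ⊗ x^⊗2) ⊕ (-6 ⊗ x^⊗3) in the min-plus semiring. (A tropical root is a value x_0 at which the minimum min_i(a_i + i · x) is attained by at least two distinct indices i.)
Roots: {-7, 4, 8}

Each tropical root is a break point of the lower envelope of the lines y = a_i + i · x (there are 4 lines, with slopes 0, 1, ..., 3). Only the lines that attain the minimum somewhere contribute to roots; other lines are dominated. Here the surviving (envelope) indices are i = 3, i = 2, i = 1, i = 0.
Intersections between consecutive envelope lines give the roots: for adjacent envelope indices i < j the intersection is x = (a_i − a_j) / (j − i). Reading off the sorted break points: {-7, 4, 8}.
Verification: at each break x_0, at least two indices attain the minimum of min_i(a_i + i · x_0).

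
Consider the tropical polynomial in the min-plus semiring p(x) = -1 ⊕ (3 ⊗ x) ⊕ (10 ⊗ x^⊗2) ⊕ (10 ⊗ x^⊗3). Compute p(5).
p(5) = -1

A tropical monomial a ⊗ x^⊗i evaluates to a + i · x. Evaluating each term at x = 5:
  Term 0 contributes -1 + 0 · 5 = -1
  Term 1 contributes 3 + 1 · 5 = 8
  Term 2 contributes 10 + 2 · 5 = 20
  Term 3 contributes 10 + 3 · 5 = 25
p(5) = ⊕ of these = min[-1, 8, 20, 25] = -1.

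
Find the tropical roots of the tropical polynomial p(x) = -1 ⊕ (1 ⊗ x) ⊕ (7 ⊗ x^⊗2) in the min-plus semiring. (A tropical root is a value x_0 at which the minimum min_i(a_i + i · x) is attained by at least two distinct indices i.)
Roots: {-6, -2}

Each tropical root is a break point of the lower envelope of the lines y = a_i + i · x (there are 3 lines, with slopes 0, 1, ..., 2). Only the lines that attain the minimum somewhere contribute to roots; other lines are dominated. Here the surviving (envelope) indices are i = 2, i = 1, i = 0.
Intersections between consecutive envelope lines give the roots: for adjacent envelope indices i < j the intersection is x = (a_i − a_j) / (j − i). Reading off the sorted break points: {-6, -2}.
Verification: at each break x_0, at least two indices attain the minimum of min_i(a_i + i · x_0).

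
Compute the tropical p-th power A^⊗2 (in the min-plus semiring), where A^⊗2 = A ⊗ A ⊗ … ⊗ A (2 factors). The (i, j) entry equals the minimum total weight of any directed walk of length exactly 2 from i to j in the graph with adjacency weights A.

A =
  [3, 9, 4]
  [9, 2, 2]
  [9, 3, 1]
A^⊗2 =
  [6, 7, 5]
  [11, 4, 3]
  [10, 4, 2]

Each entry (A^⊗2)_ij equals the minimum over all length-2 walks i = v_0 → v_1 → … → v_2 = j of Σ_t A[v_t][v_{t+1}]. For example, for (i, j) = (0, 2) we minimise over 3 possible intermediate vertex sequences; the minimum is 5, attained along the walk 0 → 2 → 2.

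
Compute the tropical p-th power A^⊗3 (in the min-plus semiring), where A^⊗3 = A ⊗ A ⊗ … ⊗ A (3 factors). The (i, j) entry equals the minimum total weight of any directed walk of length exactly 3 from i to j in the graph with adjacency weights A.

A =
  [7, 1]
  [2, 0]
A^⊗3 =
  [3, 1]
  [2, 0]

Each entry (A^⊗3)_ij equals the minimum over all length-3 walks i = v_0 → v_1 → … → v_3 = j of Σ_t A[v_t][v_{t+1}]. For example, for (i, j) = (0, 1) we minimise over 4 possible intermediate vertex sequences; the minimum is 1, attained along the walk 0 → 1 → 1 → 1.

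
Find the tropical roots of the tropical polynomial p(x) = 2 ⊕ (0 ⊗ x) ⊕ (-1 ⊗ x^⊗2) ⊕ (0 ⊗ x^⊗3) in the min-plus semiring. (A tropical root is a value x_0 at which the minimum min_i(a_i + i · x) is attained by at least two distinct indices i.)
Roots: {-1, 1, 2}

Each tropical root is a break point of the lower envelope of the lines y = a_i + i · x (there are 4 lines, with slopes 0, 1, ..., 3). Only the lines that attain the minimum somewhere contribute to roots; other lines are dominated. Here the surviving (envelope) indices are i = 3, i = 2, i = 1, i = 0.
Intersections between consecutive envelope lines give the roots: for adjacent envelope indices i < j the intersection is x = (a_i − a_j) / (j − i). Reading off the sorted break points: {-1, 1, 2}.
Verification: at each break x_0, at least two indices attain the minimum of min_i(a_i + i · x_0).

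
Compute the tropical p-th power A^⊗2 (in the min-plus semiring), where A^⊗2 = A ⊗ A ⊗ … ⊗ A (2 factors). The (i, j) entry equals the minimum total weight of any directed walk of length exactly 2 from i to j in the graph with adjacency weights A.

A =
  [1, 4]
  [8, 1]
A^⊗2 =
  [2, 5]
  [9, 2]

Each entry (A^⊗2)_ij equals the minimum over all length-2 walks i = v_0 → v_1 → … → v_2 = j of Σ_t A[v_t][v_{t+1}]. For example, for (i, j) = (0, 1) we minimise over 2 possible intermediate vertex sequences; the minimum is 5, attained along the walk 0 → 0 → 1.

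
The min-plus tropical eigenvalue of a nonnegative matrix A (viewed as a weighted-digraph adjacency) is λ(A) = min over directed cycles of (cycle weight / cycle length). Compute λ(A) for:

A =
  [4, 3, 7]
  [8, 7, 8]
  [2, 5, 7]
λ(A) = 4

Enumerate directed cycles and compute their means (weight / length). Sample:
  cycle 0 → 0: weight = 4, length = 1, mean = 4/1 ≈ 4.000
  cycle 1 → 1: weight = 7, length = 1, mean = 7/1 ≈ 7.000
  cycle 2 → 2: weight = 7, length = 1, mean = 7/1 ≈ 7.000
  cycle 0 → 1 → 0: weight = 11, length = 2, mean = 11/2 ≈ 5.500
  cycle 0 → 2 → 0: weight = 9, length = 2, mean = 9/2 ≈ 4.500
  cycle 1 → 0 → 1: weight = 11, length = 2, mean = 11/2 ≈ 5.500
Minimum mean = 4.000, attained e.g. along the cycle 0 → 0 with weight 4 and length 1. So λ(A) = 4/1 = 4.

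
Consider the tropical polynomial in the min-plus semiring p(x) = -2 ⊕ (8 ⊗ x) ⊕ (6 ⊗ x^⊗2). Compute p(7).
p(7) = -2

A tropical monomial a ⊗ x^⊗i evaluates to a + i · x. Evaluating each term at x = 7:
  Term 0 contributes -2 + 0 · 7 = -2
  Term 1 contributes 8 + 1 · 7 = 15
  Term 2 contributes 6 + 2 · 7 = 20
p(7) = ⊕ of these = min[-2, 15, 20] = -2.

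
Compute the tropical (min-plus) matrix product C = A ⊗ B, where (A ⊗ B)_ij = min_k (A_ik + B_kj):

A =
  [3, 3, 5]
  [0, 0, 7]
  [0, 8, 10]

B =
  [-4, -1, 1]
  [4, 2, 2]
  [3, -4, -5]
A ⊗ B =
  [-1, 1, 0]
  [-4, -1, 1]
  [-4, -1, 1]

Apply the min-plus product entry-by-entry:
  C[0][0] = min over k of (A[0][0] + B[0][0] = 3 + -4 = -1, A[0][1] + B[1][0] = 3 + 4 = 7, A[0][2] + B[2][0] = 5 + 3 = 8) = -1 (attained at k = 0)
  C[0][1] = min over k of (A[0][0] + B[0][1] = 3 + -1 = 2, A[0][1] + B[1][1] = 3 + 2 = 5, A[0][2] + B[2][1] = 5 + -4 = 1) = 1 (attained at k = 2)
  C[0][2] = min over k of (A[0][0] + B[0][2] = 3 + 1 = 4, A[0][1] + B[1][2] = 3 + 2 = 5, A[0][2] + B[2][2] = 5 + -5 = 0) = 0 (attained at k = 2)
  C[1][0] = min over k of (A[1][0] + B[0][0] = 0 + -4 = -4, A[1][1] + B[1][0] = 0 + 4 = 4, A[1][2] + B[2][0] = 7 + 3 = 10) = -4 (attained at k = 0)
  C[1][1] = min over k of (A[1][0] + B[0][1] = 0 + -1 = -1, A[1][1] + B[1][1] = 0 + 2 = 2, A[1][2] + B[2][1] = 7 + -4 = 3) = -1 (attained at k = 0)
  C[1][2] = min over k of (A[1][0] + B[0][2] = 0 + 1 = 1, A[1][1] + B[1][2] = 0 + 2 = 2, A[1][2] + B[2][2] = 7 + -5 = 2) = 1 (attained at k = 0)
  C[2][0] = min over k of (A[2][0] + B[0][0] = 0 + -4 = -4, A[2][1] + B[1][0] = 8 + 4 = 12, A[2][2] + B[2][0] = 10 + 3 = 13) = -4 (attained at k = 0)
  C[2][1] = min over k of (A[2][0] + B[0][1] = 0 + -1 = -1, A[2][1] + B[1][1] = 8 + 2 = 10, A[2][2] + B[2][1] = 10 + -4 = 6) = -1 (attained at k = 0)
  C[2][2] = min over k of (A[2][0] + B[0][2] = 0 + 1 = 1, A[2][1] + B[1][2] = 8 + 2 = 10, A[2][2] + B[2][2] = 10 + -5 = 5) = 1 (attained at k = 0)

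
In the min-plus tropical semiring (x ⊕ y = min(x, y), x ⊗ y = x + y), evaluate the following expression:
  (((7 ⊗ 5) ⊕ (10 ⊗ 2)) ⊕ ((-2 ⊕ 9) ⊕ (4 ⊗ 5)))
(((7 ⊗ 5) ⊕ (10 ⊗ 2)) ⊕ ((-2 ⊕ 9) ⊕ (4 ⊗ 5))) = -2

Expand innermost to outermost. Recall ⊕ takes the minimum of its arguments and ⊗ takes their sum. Working out the expression (((7 ⊗ 5) ⊕ (10 ⊗ 2)) ⊕ ((-2 ⊕ 9) ⊕ (4 ⊗ 5))) gives -2.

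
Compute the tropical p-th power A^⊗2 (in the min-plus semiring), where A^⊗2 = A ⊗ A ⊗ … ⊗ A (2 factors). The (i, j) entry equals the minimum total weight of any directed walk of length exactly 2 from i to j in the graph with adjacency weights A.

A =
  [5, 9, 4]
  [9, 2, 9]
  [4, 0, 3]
A^⊗2 =
  [8, 4, 7]
  [11, 4, 11]
  [7, 2, 6]

Each entry (A^⊗2)_ij equals the minimum over all length-2 walks i = v_0 → v_1 → … → v_2 = j of Σ_t A[v_t][v_{t+1}]. For example, for (i, j) = (0, 2) we minimise over 3 possible intermediate vertex sequences; the minimum is 7, attained along the walk 0 → 2 → 2.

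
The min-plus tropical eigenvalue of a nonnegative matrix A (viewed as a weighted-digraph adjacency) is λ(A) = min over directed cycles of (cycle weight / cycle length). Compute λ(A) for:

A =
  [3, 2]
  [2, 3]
λ(A) = 2

Enumerate directed cycles and compute their means (weight / length). Sample:
  cycle 0 → 0: weight = 3, length = 1, mean = 3/1 ≈ 3.000
  cycle 1 → 1: weight = 3, length = 1, mean = 3/1 ≈ 3.000
  cycle 0 → 1 → 0: weight = 4, length = 2, mean = 4/2 ≈ 2.000
  cycle 1 → 0 → 1: weight = 4, length = 2, mean = 4/2 ≈ 2.000
Minimum mean = 2.000, attained e.g. along the cycle 0 → 1 → 0 with weight 4 and length 2. So λ(A) = 4/2 = 2.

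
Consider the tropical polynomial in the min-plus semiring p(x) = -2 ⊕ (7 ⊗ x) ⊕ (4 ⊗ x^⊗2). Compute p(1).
p(1) = -2

A tropical monomial a ⊗ x^⊗i evaluates to a + i · x. Evaluating each term at x = 1:
  Term 0 contributes -2 + 0 · 1 = -2
  Term 1 contributes 7 + 1 · 1 = 8
  Term 2 contributes 4 + 2 · 1 = 6
p(1) = ⊕ of these = min[-2, 8, 6] = -2.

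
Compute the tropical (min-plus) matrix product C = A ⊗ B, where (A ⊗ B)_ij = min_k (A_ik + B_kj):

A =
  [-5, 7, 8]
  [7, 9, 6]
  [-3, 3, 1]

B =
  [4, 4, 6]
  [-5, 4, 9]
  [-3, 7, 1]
A ⊗ B =
  [-1, -1, 1]
  [3, 11, 7]
  [-2, 1, 2]

Apply the min-plus product entry-by-entry:
  C[0][0] = min over k of (A[0][0] + B[0][0] = -5 + 4 = -1, A[0][1] + B[1][0] = 7 + -5 = 2, A[0][2] + B[2][0] = 8 + -3 = 5) = -1 (attained at k = 0)
  C[0][1] = min over k of (A[0][0] + B[0][1] = -5 + 4 = -1, A[0][1] + B[1][1] = 7 + 4 = 11, A[0][2] + B[2][1] = 8 + 7 = 15) = -1 (attained at k = 0)
  C[0][2] = min over k of (A[0][0] + B[0][2] = -5 + 6 = 1, A[0][1] + B[1][2] = 7 + 9 = 16, A[0][2] + B[2][2] = 8 + 1 = 9) = 1 (attained at k = 0)
  C[1][0] = min over k of (A[1][0] + B[0][0] = 7 + 4 = 11, A[1][1] + B[1][0] = 9 + -5 = 4, A[1][2] + B[2][0] = 6 + -3 = 3) = 3 (attained at k = 2)
  C[1][1] = min over k of (A[1][0] + B[0][1] = 7 + 4 = 11, A[1][1] + B[1][1] = 9 + 4 = 13, A[1][2] + B[2][1] = 6 + 7 = 13) = 11 (attained at k = 0)
  C[1][2] = min over k of (A[1][0] + B[0][2] = 7 + 6 = 13, A[1][1] + B[1][2] = 9 + 9 = 18, A[1][2] + B[2][2] = 6 + 1 = 7) = 7 (attained at k = 2)
  C[2][0] = min over k of (A[2][0] + B[0][0] = -3 + 4 = 1, A[2][1] + B[1][0] = 3 + -5 = -2, A[2][2] + B[2][0] = 1 + -3 = -2) = -2 (attained at k = 1)
  C[2][1] = min over k of (A[2][0] + B[0][1] = -3 + 4 = 1, A[2][1] + B[1][1] = 3 + 4 = 7, A[2][2] + B[2][1] = 1 + 7 = 8) = 1 (attained at k = 0)
  C[2][2] = min over k of (A[2][0] + B[0][2] = -3 + 6 = 3, A[2][1] + B[1][2] = 3 + 9 = 12, A[2][2] + B[2][2] = 1 + 1 = 2) = 2 (attained at k = 2)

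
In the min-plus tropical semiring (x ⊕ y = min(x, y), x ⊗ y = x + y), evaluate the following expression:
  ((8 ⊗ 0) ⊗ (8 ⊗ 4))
((8 ⊗ 0) ⊗ (8 ⊗ 4)) = 20

Expand innermost to outermost. Recall ⊕ takes the minimum of its arguments and ⊗ takes their sum. Working out the expression ((8 ⊗ 0) ⊗ (8 ⊗ 4)) gives 20.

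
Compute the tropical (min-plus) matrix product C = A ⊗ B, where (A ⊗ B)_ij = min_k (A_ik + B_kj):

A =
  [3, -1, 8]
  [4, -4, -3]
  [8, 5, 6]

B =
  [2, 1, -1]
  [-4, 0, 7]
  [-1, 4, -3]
A ⊗ B =
  [-5, -1, 2]
  [-8, -4, -6]
  [1, 5, 3]

Apply the min-plus product entry-by-entry:
  C[0][0] = min over k of (A[0][0] + B[0][0] = 3 + 2 = 5, A[0][1] + B[1][0] = -1 + -4 = -5, A[0][2] + B[2][0] = 8 + -1 = 7) = -5 (attained at k = 1)
  C[0][1] = min over k of (A[0][0] + B[0][1] = 3 + 1 = 4, A[0][1] + B[1][1] = -1 + 0 = -1, A[0][2] + B[2][1] = 8 + 4 = 12) = -1 (attained at k = 1)
  C[0][2] = min over k of (A[0][0] + B[0][2] = 3 + -1 = 2, A[0][1] + B[1][2] = -1 + 7 = 6, A[0][2] + B[2][2] = 8 + -3 = 5) = 2 (attained at k = 0)
  C[1][0] = min over k of (A[1][0] + B[0][0] = 4 + 2 = 6, A[1][1] + B[1][0] = -4 + -4 = -8, A[1][2] + B[2][0] = -3 + -1 = -4) = -8 (attained at k = 1)
  C[1][1] = min over k of (A[1][0] + B[0][1] = 4 + 1 = 5, A[1][1] + B[1][1] = -4 + 0 = -4, A[1][2] + B[2][1] = -3 + 4 = 1) = -4 (attained at k = 1)
  C[1][2] = min over k of (A[1][0] + B[0][2] = 4 + -1 = 3, A[1][1] + B[1][2] = -4 + 7 = 3, A[1][2] + B[2][2] = -3 + -3 = -6) = -6 (attained at k = 2)
  C[2][0] = min over k of (A[2][0] + B[0][0] = 8 + 2 = 10, A[2][1] + B[1][0] = 5 + -4 = 1, A[2][2] + B[2][0] = 6 + -1 = 5) = 1 (attained at k = 1)
  C[2][1] = min over k of (A[2][0] + B[0][1] = 8 + 1 = 9, A[2][1] + B[1][1] = 5 + 0 = 5, A[2][2] + B[2][1] = 6 + 4 = 10) = 5 (attained at k = 1)
  C[2][2] = min over k of (A[2][0] + B[0][2] = 8 + -1 = 7, A[2][1] + B[1][2] = 5 + 7 = 12, A[2][2] + B[2][2] = 6 + -3 = 3) = 3 (attained at k = 2)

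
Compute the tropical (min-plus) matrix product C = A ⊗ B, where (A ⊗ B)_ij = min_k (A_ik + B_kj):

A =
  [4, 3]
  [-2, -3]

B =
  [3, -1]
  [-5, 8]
A ⊗ B =
  [-2, 3]
  [-8, -3]

Apply the min-plus product entry-by-entry:
  C[0][0] = min over k of (A[0][0] + B[0][0] = 4 + 3 = 7, A[0][1] + B[1][0] = 3 + -5 = -2) = -2 (attained at k = 1)
  C[0][1] = min over k of (A[0][0] + B[0][1] = 4 + -1 = 3, A[0][1] + B[1][1] = 3 + 8 = 11) = 3 (attained at k = 0)
  C[1][0] = min over k of (A[1][0] + B[0][0] = -2 + 3 = 1, A[1][1] + B[1][0] = -3 + -5 = -8) = -8 (attained at k = 1)
  C[1][1] = min over k of (A[1][0] + B[0][1] = -2 + -1 = -3, A[1][1] + B[1][1] = -3 + 8 = 5) = -3 (attained at k = 0)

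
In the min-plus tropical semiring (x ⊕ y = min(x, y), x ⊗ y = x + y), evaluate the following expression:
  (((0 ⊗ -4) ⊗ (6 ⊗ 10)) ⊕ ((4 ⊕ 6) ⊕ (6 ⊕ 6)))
(((0 ⊗ -4) ⊗ (6 ⊗ 10)) ⊕ ((4 ⊕ 6) ⊕ (6 ⊕ 6))) = 4

Expand innermost to outermost. Recall ⊕ takes the minimum of its arguments and ⊗ takes their sum. Working out the expression (((0 ⊗ -4) ⊗ (6 ⊗ 10)) ⊕ ((4 ⊕ 6) ⊕ (6 ⊕ 6))) gives 4.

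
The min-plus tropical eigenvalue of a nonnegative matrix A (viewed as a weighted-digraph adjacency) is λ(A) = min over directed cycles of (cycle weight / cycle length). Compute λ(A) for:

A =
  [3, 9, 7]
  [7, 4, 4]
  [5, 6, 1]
λ(A) = 1

Enumerate directed cycles and compute their means (weight / length). Sample:
  cycle 0 → 0: weight = 3, length = 1, mean = 3/1 ≈ 3.000
  cycle 1 → 1: weight = 4, length = 1, mean = 4/1 ≈ 4.000
  cycle 2 → 2: weight = 1, length = 1, mean = 1/1 ≈ 1.000
  cycle 0 → 1 → 0: weight = 16, length = 2, mean = 16/2 ≈ 8.000
  cycle 0 → 2 → 0: weight = 12, length = 2, mean = 12/2 ≈ 6.000
  cycle 1 → 0 → 1: weight = 16, length = 2, mean = 16/2 ≈ 8.000
Minimum mean = 1.000, attained e.g. along the cycle 2 → 2 with weight 1 and length 1. So λ(A) = 1/1 = 1.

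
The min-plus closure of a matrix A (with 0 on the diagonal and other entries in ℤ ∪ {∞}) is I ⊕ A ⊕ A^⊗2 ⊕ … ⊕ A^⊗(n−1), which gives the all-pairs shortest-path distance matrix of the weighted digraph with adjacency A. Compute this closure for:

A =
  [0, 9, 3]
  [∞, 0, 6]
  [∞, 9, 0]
Closure =
  [0, 9, 3]
  [∞, 0, 6]
  [∞, 9, 0]

This is the Floyd-Warshall all-pairs shortest-path computation. For each intermediate vertex k = 0, 1, …, 2, update dist[i][j] ← min(dist[i][j], dist[i][k] + dist[k][j]). The final matrix gives, for each (i, j), the minimum total weight of any directed path from i to j (possibly empty when i = j).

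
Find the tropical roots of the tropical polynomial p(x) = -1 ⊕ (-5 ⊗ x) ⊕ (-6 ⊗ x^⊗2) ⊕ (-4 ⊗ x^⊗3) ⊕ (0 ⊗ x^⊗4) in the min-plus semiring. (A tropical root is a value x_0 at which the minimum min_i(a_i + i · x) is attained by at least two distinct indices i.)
Roots: {-4, -2, 1, 4}

Each tropical root is a break point of the lower envelope of the lines y = a_i + i · x (there are 5 lines, with slopes 0, 1, ..., 4). Only the lines that attain the minimum somewhere contribute to roots; other lines are dominated. Here the surviving (envelope) indices are i = 4, i = 3, i = 2, i = 1, i = 0.
Intersections between consecutive envelope lines give the roots: for adjacent envelope indices i < j the intersection is x = (a_i − a_j) / (j − i). Reading off the sorted break points: {-4, -2, 1, 4}.
Verification: at each break x_0, at least two indices attain the minimum of min_i(a_i + i · x_0).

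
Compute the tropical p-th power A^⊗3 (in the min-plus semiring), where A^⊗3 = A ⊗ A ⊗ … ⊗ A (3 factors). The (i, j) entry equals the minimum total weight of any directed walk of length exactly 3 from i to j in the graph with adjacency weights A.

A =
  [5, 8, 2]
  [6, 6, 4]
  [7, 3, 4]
A^⊗3 =
  [11, 9, 9]
  [13, 11, 11]
  [13, 10, 11]

Each entry (A^⊗3)_ij equals the minimum over all length-3 walks i = v_0 → v_1 → … → v_3 = j of Σ_t A[v_t][v_{t+1}]. For example, for (i, j) = (0, 2) we minimise over 9 possible intermediate vertex sequences; the minimum is 9, attained along the walk 0 → 2 → 1 → 2.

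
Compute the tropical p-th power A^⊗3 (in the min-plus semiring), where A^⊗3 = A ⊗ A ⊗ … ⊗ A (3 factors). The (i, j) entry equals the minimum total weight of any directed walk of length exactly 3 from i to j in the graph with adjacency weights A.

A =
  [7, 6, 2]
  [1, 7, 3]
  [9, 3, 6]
A^⊗3 =
  [6, 11, 8]
  [7, 6, 9]
  [10, 9, 6]

Each entry (A^⊗3)_ij equals the minimum over all length-3 walks i = v_0 → v_1 → … → v_3 = j of Σ_t A[v_t][v_{t+1}]. For example, for (i, j) = (0, 2) we minimise over 9 possible intermediate vertex sequences; the minimum is 8, attained along the walk 0 → 2 → 1 → 2.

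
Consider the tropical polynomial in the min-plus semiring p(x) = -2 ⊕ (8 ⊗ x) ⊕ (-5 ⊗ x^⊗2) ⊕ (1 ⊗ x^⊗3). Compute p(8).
p(8) = -2

A tropical monomial a ⊗ x^⊗i evaluates to a + i · x. Evaluating each term at x = 8:
  Term 0 contributes -2 + 0 · 8 = -2
  Term 1 contributes 8 + 1 · 8 = 16
  Term 2 contributes -5 + 2 · 8 = 11
  Term 3 contributes 1 + 3 · 8 = 25
p(8) = ⊕ of these = min[-2, 16, 11, 25] = -2.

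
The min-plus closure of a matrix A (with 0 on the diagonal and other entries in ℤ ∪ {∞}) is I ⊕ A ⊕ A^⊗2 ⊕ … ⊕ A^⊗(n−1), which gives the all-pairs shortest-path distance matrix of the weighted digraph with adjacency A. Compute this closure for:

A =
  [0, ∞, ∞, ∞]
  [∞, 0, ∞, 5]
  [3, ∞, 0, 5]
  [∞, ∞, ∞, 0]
Closure =
  [0, ∞, ∞, ∞]
  [∞, 0, ∞, 5]
  [3, ∞, 0, 5]
  [∞, ∞, ∞, 0]

This is the Floyd-Warshall all-pairs shortest-path computation. For each intermediate vertex k = 0, 1, …, 3, update dist[i][j] ← min(dist[i][j], dist[i][k] + dist[k][j]). The final matrix gives, for each (i, j), the minimum total weight of any directed path from i to j (possibly empty when i = j).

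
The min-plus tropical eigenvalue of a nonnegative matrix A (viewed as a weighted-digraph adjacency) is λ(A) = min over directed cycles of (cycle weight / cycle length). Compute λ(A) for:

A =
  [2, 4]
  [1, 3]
λ(A) = 2

Enumerate directed cycles and compute their means (weight / length). Sample:
  cycle 0 → 0: weight = 2, length = 1, mean = 2/1 ≈ 2.000
  cycle 1 → 1: weight = 3, length = 1, mean = 3/1 ≈ 3.000
  cycle 0 → 1 → 0: weight = 5, length = 2, mean = 5/2 ≈ 2.500
  cycle 1 → 0 → 1: weight = 5, length = 2, mean = 5/2 ≈ 2.500
Minimum mean = 2.000, attained e.g. along the cycle 0 → 0 with weight 2 and length 1. So λ(A) = 2/1 = 2.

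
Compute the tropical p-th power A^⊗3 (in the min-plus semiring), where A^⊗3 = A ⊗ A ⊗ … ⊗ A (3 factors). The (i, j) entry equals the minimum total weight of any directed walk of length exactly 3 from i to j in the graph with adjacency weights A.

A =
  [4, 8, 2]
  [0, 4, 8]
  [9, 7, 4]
A^⊗3 =
  [9, 13, 10]
  [8, 9, 6]
  [11, 15, 9]

Each entry (A^⊗3)_ij equals the minimum over all length-3 walks i = v_0 → v_1 → … → v_3 = j of Σ_t A[v_t][v_{t+1}]. For example, for (i, j) = (0, 2) we minimise over 9 possible intermediate vertex sequences; the minimum is 10, attained along the walk 0 → 0 → 0 → 2.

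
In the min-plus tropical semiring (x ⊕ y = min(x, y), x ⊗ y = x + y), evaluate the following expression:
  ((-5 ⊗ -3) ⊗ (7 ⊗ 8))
((-5 ⊗ -3) ⊗ (7 ⊗ 8)) = 7

Expand innermost to outermost. Recall ⊕ takes the minimum of its arguments and ⊗ takes their sum. Working out the expression ((-5 ⊗ -3) ⊗ (7 ⊗ 8)) gives 7.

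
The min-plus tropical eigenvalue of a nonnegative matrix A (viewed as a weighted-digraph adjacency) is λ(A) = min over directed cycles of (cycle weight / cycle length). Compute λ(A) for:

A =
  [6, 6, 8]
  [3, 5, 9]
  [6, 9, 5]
λ(A) = 9/2

Enumerate directed cycles and compute their means (weight / length). Sample:
  cycle 0 → 0: weight = 6, length = 1, mean = 6/1 ≈ 6.000
  cycle 1 → 1: weight = 5, length = 1, mean = 5/1 ≈ 5.000
  cycle 2 → 2: weight = 5, length = 1, mean = 5/1 ≈ 5.000
  cycle 0 → 1 → 0: weight = 9, length = 2, mean = 9/2 ≈ 4.500
  cycle 0 → 2 → 0: weight = 14, length = 2, mean = 14/2 ≈ 7.000
  cycle 1 → 0 → 1: weight = 9, length = 2, mean = 9/2 ≈ 4.500
Minimum mean = 4.500, attained e.g. along the cycle 0 → 1 → 0 with weight 9 and length 2. So λ(A) = 9/2 = 9/2.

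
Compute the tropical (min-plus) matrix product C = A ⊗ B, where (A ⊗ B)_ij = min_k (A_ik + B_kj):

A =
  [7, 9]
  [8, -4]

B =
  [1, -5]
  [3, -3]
A ⊗ B =
  [8, 2]
  [-1, -7]

Apply the min-plus product entry-by-entry:
  C[0][0] = min over k of (A[0][0] + B[0][0] = 7 + 1 = 8, A[0][1] + B[1][0] = 9 + 3 = 12) = 8 (attained at k = 0)
  C[0][1] = min over k of (A[0][0] + B[0][1] = 7 + -5 = 2, A[0][1] + B[1][1] = 9 + -3 = 6) = 2 (attained at k = 0)
  C[1][0] = min over k of (A[1][0] + B[0][0] = 8 + 1 = 9, A[1][1] + B[1][0] = -4 + 3 = -1) = -1 (attained at k = 1)
  C[1][1] = min over k of (A[1][0] + B[0][1] = 8 + -5 = 3, A[1][1] + B[1][1] = -4 + -3 = -7) = -7 (attained at k = 1)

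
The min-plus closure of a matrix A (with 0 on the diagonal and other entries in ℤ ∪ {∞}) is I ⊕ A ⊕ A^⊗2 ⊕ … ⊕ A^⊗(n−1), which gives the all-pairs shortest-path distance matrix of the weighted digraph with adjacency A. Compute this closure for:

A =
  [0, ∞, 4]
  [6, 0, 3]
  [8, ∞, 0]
Closure =
  [0, ∞, 4]
  [6, 0, 3]
  [8, ∞, 0]

This is the Floyd-Warshall all-pairs shortest-path computation. For each intermediate vertex k = 0, 1, …, 2, update dist[i][j] ← min(dist[i][j], dist[i][k] + dist[k][j]). The final matrix gives, for each (i, j), the minimum total weight of any directed path from i to j (possibly empty when i = j).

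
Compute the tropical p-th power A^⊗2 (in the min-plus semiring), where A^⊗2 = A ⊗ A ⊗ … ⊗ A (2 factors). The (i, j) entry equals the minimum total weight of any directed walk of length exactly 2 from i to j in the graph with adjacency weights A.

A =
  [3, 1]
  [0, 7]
A^⊗2 =
  [1, 4]
  [3, 1]

Each entry (A^⊗2)_ij equals the minimum over all length-2 walks i = v_0 → v_1 → … → v_2 = j of Σ_t A[v_t][v_{t+1}]. For example, for (i, j) = (0, 1) we minimise over 2 possible intermediate vertex sequences; the minimum is 4, attained along the walk 0 → 0 → 1.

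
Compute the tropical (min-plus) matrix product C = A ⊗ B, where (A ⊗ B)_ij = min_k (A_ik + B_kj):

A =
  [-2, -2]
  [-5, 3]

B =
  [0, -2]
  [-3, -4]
A ⊗ B =
  [-5, -6]
  [-5, -7]

Apply the min-plus product entry-by-entry:
  C[0][0] = min over k of (A[0][0] + B[0][0] = -2 + 0 = -2, A[0][1] + B[1][0] = -2 + -3 = -5) = -5 (attained at k = 1)
  C[0][1] = min over k of (A[0][0] + B[0][1] = -2 + -2 = -4, A[0][1] + B[1][1] = -2 + -4 = -6) = -6 (attained at k = 1)
  C[1][0] = min over k of (A[1][0] + B[0][0] = -5 + 0 = -5, A[1][1] + B[1][0] = 3 + -3 = 0) = -5 (attained at k = 0)
  C[1][1] = min over k of (A[1][0] + B[0][1] = -5 + -2 = -7, A[1][1] + B[1][1] = 3 + -4 = -1) = -7 (attained at k = 0)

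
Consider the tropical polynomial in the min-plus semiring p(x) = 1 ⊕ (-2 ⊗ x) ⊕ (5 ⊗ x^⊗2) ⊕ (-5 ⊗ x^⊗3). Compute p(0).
p(0) = -5

A tropical monomial a ⊗ x^⊗i evaluates to a + i · x. Evaluating each term at x = 0:
  Term 0 contributes 1 + 0 · 0 = 1
  Term 1 contributes -2 + 1 · 0 = -2
  Term 2 contributes 5 + 2 · 0 = 5
  Term 3 contributes -5 + 3 · 0 = -5
p(0) = ⊕ of these = min[1, -2, 5, -5] = -5.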